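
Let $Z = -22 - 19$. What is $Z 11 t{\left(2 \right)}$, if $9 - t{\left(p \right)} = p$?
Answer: $-3157$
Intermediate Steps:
$t{\left(p \right)} = 9 - p$
$Z = -41$
$Z 11 t{\left(2 \right)} = \left(-41\right) 11 \left(9 - 2\right) = - 451 \left(9 - 2\right) = \left(-451\right) 7 = -3157$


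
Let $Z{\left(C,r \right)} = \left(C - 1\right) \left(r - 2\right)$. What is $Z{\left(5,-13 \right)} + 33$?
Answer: $-27$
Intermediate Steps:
$Z{\left(C,r \right)} = \left(-1 + C\right) \left(-2 + r\right)$
$Z{\left(5,-13 \right)} + 33 = \left(2 - -13 - 10 + 5 \left(-13\right)\right) + 33 = \left(2 + 13 - 10 - 65\right) + 33 = -60 + 33 = -27$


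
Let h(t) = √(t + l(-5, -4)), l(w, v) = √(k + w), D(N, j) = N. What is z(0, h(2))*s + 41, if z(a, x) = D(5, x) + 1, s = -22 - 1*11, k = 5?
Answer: -157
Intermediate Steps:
s = -33 (s = -22 - 11 = -33)
l(w, v) = √(5 + w)
h(t) = √t (h(t) = √(t + √(5 - 5)) = √(t + √0) = √(t + 0) = √t)
z(a, x) = 6 (z(a, x) = 5 + 1 = 6)
z(0, h(2))*s + 41 = 6*(-33) + 41 = -198 + 41 = -157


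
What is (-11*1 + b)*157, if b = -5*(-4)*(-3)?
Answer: -11147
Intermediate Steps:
b = -60 (b = 20*(-3) = -60)
(-11*1 + b)*157 = (-11*1 - 60)*157 = (-11 - 60)*157 = -71*157 = -11147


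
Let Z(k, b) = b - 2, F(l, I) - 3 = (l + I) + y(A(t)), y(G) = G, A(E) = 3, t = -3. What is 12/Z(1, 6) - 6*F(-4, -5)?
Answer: 21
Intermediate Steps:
F(l, I) = 6 + I + l (F(l, I) = 3 + ((l + I) + 3) = 3 + ((I + l) + 3) = 3 + (3 + I + l) = 6 + I + l)
Z(k, b) = -2 + b
12/Z(1, 6) - 6*F(-4, -5) = 12/(-2 + 6) - 6*(6 - 5 - 4) = 12/4 - 6*(-3) = 12*(¼) + 18 = 3 + 18 = 21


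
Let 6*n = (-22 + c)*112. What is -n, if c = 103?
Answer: -1512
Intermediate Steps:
n = 1512 (n = ((-22 + 103)*112)/6 = (81*112)/6 = (⅙)*9072 = 1512)
-n = -1*1512 = -1512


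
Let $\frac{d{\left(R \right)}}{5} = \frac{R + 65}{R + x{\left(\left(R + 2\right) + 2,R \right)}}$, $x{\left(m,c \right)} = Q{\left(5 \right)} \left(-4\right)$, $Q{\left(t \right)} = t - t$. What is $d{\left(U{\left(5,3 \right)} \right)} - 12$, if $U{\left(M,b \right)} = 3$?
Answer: $\frac{304}{3} \approx 101.33$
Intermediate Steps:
$Q{\left(t \right)} = 0$
$x{\left(m,c \right)} = 0$ ($x{\left(m,c \right)} = 0 \left(-4\right) = 0$)
$d{\left(R \right)} = \frac{5 \left(65 + R\right)}{R}$ ($d{\left(R \right)} = 5 \frac{R + 65}{R + 0} = 5 \frac{65 + R}{R} = \frac{5 \left(65 + R\right)}{R}$)
$d{\left(U{\left(5,3 \right)} \right)} - 12 = \left(5 + \frac{325}{3}\right) - 12 = \frac{340}{3} - 12 = \frac{304}{3}$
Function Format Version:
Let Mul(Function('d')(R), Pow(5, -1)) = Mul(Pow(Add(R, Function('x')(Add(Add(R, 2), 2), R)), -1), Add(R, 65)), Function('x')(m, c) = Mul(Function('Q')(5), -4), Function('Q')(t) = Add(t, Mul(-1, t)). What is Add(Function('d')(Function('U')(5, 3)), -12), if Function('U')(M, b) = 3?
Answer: Rational(304, 3) ≈ 101.33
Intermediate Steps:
Function('Q')(t) = 0
Function('x')(m, c) = 0 (Function('x')(m, c) = Mul(0, -4) = 0)
Function('d')(R) = Mul(5, Pow(R, -1), Add(65, R)) (Function('d')(R) = Mul(5, Mul(Pow(Add(R, 0), -1), Add(R, 65))) = Mul(5, Mul(Pow(R, -1), Add(65, R))) = Mul(5, Pow(R, -1), Add(65, R)))
Add(Function('d')(Function('U')(5, 3)), -12) = Add(Add(5, Mul(325, Pow(3, -1))), -12) = Add(Add(5, Mul(325, Rational(1, 3))), -12) = Add(Add(5, Rational(325, 3)), -12) = Add(Rational(340, 3), -12) = Rational(304, 3)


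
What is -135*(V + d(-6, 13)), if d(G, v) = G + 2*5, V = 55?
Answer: -7965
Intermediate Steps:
d(G, v) = 10 + G (d(G, v) = G + 10 = 10 + G)
-135*(V + d(-6, 13)) = -135*(55 + (10 - 6)) = -135*(55 + 4) = -135*59 = -7965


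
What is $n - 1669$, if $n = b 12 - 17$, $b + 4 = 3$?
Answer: $-1698$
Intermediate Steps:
$b = -1$ ($b = -4 + 3 = -1$)
$n = -29$ ($n = \left(-1\right) 12 - 17 = -12 - 17 = -29$)
$n - 1669 = -29 - 1669 = -1698$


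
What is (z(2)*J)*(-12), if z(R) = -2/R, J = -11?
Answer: -132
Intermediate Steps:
(z(2)*J)*(-12) = (-2/2*(-11))*(-12) = (-2*1/2*(-11))*(-12) = -1*(-11)*(-12) = 11*(-12) = -132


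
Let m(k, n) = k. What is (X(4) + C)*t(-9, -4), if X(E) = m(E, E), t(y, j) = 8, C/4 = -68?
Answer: -2144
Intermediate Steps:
C = -272 (C = 4*(-68) = -272)
X(E) = E
(X(4) + C)*t(-9, -4) = (4 - 272)*8 = -268*8 = -2144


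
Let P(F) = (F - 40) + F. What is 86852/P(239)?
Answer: 43426/219 ≈ 198.29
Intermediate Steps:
P(F) = -40 + 2*F (P(F) = (-40 + F) + F = -40 + 2*F)
86852/P(239) = 86852/(-40 + 2*239) = 86852/(-40 + 478) = 86852/438 = 86852*(1/438) = 43426/219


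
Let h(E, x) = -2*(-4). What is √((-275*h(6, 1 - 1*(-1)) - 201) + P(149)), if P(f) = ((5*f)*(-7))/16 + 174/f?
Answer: I*√968237015/596 ≈ 52.209*I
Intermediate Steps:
h(E, x) = 8
P(f) = 174/f - 35*f/16 (P(f) = -35*f*(1/16) + 174/f = -35*f/16 + 174/f = 174/f - 35*f/16)
√((-275*h(6, 1 - 1*(-1)) - 201) + P(149)) = √((-275*8 - 201) + (174/149 - 35/16*149)) = √((-2200 - 201) + (174*(1/149) - 5215/16)) = √(-2401 + (174/149 - 5215/16)) = √(-2401 - 774251/2384) = √(-6498235/2384) = I*√968237015/596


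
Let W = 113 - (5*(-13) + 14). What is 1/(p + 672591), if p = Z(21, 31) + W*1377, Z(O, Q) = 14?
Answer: 1/898433 ≈ 1.1130e-6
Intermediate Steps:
W = 164 (W = 113 - (-65 + 14) = 113 - 1*(-51) = 113 + 51 = 164)
p = 225842 (p = 14 + 164*1377 = 14 + 225828 = 225842)
1/(p + 672591) = 1/(225842 + 672591) = 1/898433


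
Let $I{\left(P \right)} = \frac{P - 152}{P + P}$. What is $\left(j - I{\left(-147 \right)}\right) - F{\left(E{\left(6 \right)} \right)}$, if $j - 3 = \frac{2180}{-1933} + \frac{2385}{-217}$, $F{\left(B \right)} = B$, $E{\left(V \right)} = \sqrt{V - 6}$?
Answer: $- \frac{178562021}{17617362} \approx -10.136$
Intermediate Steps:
$E{\left(V \right)} = \sqrt{-6 + V}$
$I{\left(P \right)} = \frac{-152 + P}{2 P}$
$j = - \frac{3824882}{419461}$ ($j = 3 + \left(\frac{2180}{-1933} + \frac{2385}{-217}\right) = 3 + \left(2180 \left(- \frac{1}{1933}\right) + 2385 \left(- \frac{1}{217}\right)\right) = 3 - \frac{5083265}{419461} = - \frac{3824882}{419461} \approx -9.1186$)
$\left(j - I{\left(-147 \right)}\right) - F{\left(E{\left(6 \right)} \right)} = \left(- \frac{3824882}{419461} - \frac{-152 - 147}{2 \left(-147\right)}\right) - \sqrt{-6 + 6} = \left(- \frac{3824882}{419461} - \frac{1}{2} \left(- \frac{1}{147}\right) \left(-299\right)\right) - \sqrt{0} = \left(- \frac{3824882}{419461} - \frac{299}{294}\right) - 0 = \left(- \frac{3824882}{419461} - \frac{299}{294}\right) + 0 = - \frac{178562021}{17617362} + 0 = - \frac{178562021}{17617362}$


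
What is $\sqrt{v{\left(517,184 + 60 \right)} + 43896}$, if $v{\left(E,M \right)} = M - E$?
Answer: $3 \sqrt{4847} \approx 208.86$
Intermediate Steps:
$\sqrt{v{\left(517,184 + 60 \right)} + 43896} = \sqrt{\left(\left(184 + 60\right) - 517\right) + 43896} = \sqrt{\left(244 - 517\right) + 43896} = \sqrt{-273 + 43896} = \sqrt{43623} = 3 \sqrt{4847}$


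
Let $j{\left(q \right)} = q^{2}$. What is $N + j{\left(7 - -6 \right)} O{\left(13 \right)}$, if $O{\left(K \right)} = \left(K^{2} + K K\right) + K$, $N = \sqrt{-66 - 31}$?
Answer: $59319 + i \sqrt{97} \approx 59319.0 + 9.8489 i$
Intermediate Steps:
$N = i \sqrt{97}$ ($N = \sqrt{-97} = i \sqrt{97} \approx 9.8489 i$)
$O{\left(K \right)} = K + 2 K^{2}$ ($O{\left(K \right)} = \left(K^{2} + K^{2}\right) + K = 2 K^{2} + K = K + 2 K^{2}$)
$N + j{\left(7 - -6 \right)} O{\left(13 \right)} = i \sqrt{97} + \left(7 - -6\right)^{2} \cdot 13 \left(1 + 2 \cdot 13\right) = i \sqrt{97} + \left(7 + 6\right)^{2} \cdot 13 \left(1 + 26\right) = i \sqrt{97} + 13^{2} \cdot 13 \cdot 27 = i \sqrt{97} + 169 \cdot 351 = i \sqrt{97} + 59319 = 59319 + i \sqrt{97}$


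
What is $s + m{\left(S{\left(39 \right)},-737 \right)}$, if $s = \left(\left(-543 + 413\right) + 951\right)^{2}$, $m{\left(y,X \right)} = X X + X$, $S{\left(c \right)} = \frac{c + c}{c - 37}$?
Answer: $1216473$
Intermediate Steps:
$S{\left(c \right)} = \frac{2 c}{-37 + c}$
$m{\left(y,X \right)} = X + X^{2}$ ($m{\left(y,X \right)} = X^{2} + X = X + X^{2}$)
$s = 674041$ ($s = \left(-130 + 951\right)^{2} = 821^{2} = 674041$)
$s + m{\left(S{\left(39 \right)},-737 \right)} = 674041 - 737 \left(1 - 737\right) = 674041 - -542432 = 674041 + 542432 = 1216473$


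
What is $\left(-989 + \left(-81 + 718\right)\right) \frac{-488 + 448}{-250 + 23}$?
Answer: $- \frac{14080}{227} \approx -62.026$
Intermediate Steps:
$\left(-989 + \left(-81 + 718\right)\right) \frac{-488 + 448}{-250 + 23} = \left(-989 + 637\right) \left(- \frac{40}{-227}\right) = - 352 \left(\left(-40\right) \left(- \frac{1}{227}\right)\right) = \left(-352\right) \frac{40}{227} = - \frac{14080}{227}$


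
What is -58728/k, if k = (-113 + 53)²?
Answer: -2447/150 ≈ -16.313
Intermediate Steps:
k = 3600 (k = (-60)² = 3600)
-58728/k = -58728/3600 = -58728*1/3600 = -2447/150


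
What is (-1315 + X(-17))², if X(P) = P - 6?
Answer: 1790244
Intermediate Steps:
X(P) = -6 + P
(-1315 + X(-17))² = (-1315 + (-6 - 17))² = (-1315 - 23)² = (-1338)² = 1790244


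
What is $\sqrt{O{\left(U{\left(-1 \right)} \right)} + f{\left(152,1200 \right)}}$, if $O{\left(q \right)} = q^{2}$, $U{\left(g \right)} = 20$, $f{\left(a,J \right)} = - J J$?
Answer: $20 i \sqrt{3599} \approx 1199.8 i$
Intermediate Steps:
$f{\left(a,J \right)} = - J^{2}$
$\sqrt{O{\left(U{\left(-1 \right)} \right)} + f{\left(152,1200 \right)}} = \sqrt{20^{2} - 1200^{2}} = \sqrt{400 - 1440000} = \sqrt{-1439600} = 20 i \sqrt{3599}$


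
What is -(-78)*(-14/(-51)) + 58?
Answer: 1350/17 ≈ 79.412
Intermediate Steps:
-(-78)*(-14/(-51)) + 58 = -(-78)*(-14*(-1/51)) + 58 = -(-78)*14/51 + 58 = -78*(-14/51) + 58 = 364/17 + 58 = 1350/17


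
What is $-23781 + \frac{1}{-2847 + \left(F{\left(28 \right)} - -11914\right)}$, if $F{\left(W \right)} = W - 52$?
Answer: $- \frac{215051582}{9043} \approx -23781.0$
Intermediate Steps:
$F{\left(W \right)} = -52 + W$ ($F{\left(W \right)} = W - 52 = -52 + W$)
$-23781 + \frac{1}{-2847 + \left(F{\left(28 \right)} - -11914\right)} = -23781 + \frac{1}{-2847 + \left(\left(-52 + 28\right) - -11914\right)} = -23781 + \frac{1}{-2847 + \left(-24 + 11914\right)} = -23781 + \frac{1}{-2847 + 11890} = -23781 + \frac{1}{9043} = - \frac{215051582}{9043}$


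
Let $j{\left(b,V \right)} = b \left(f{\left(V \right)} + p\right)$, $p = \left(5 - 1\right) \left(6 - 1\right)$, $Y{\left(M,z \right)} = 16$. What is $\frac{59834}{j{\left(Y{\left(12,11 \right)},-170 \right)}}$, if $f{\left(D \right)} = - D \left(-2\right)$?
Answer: $- \frac{29917}{2560} \approx -11.686$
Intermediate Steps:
$p = 20$ ($p = 4 \cdot 5 = 20$)
$f{\left(D \right)} = 2 D$ ($f{\left(D \right)} = - \left(-2\right) D = 2 D$)
$j{\left(b,V \right)} = b \left(20 + 2 V\right)$ ($j{\left(b,V \right)} = b \left(2 V + 20\right) = b \left(20 + 2 V\right)$)
$\frac{59834}{j{\left(Y{\left(12,11 \right)},-170 \right)}} = \frac{59834}{2 \cdot 16 \left(10 - 170\right)} = \frac{59834}{2 \cdot 16 \left(-160\right)} = \frac{59834}{-5120} = 59834 \left(- \frac{1}{5120}\right) = - \frac{29917}{2560}$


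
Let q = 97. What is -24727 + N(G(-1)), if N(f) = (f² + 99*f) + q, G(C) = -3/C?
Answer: -24324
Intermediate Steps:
N(f) = 97 + f² + 99*f (N(f) = (f² + 99*f) + 97 = 97 + f² + 99*f)
-24727 + N(G(-1)) = -24727 + (97 + (-3/(-1))² + 99*(-3/(-1))) = -24727 + (97 + (-3*(-1))² + 99*(-3*(-1))) = -24727 + (97 + 3² + 99*3) = -24727 + (97 + 9 + 297) = -24727 + 403 = -24324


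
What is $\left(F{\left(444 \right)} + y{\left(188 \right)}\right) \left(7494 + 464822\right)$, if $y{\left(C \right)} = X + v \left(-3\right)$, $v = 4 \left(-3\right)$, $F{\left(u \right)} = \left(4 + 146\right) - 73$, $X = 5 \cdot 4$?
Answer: $62818028$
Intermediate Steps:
$X = 20$
$F{\left(u \right)} = 77$ ($F{\left(u \right)} = 150 - 73 = 77$)
$v = -12$
$y{\left(C \right)} = 56$ ($y{\left(C \right)} = 20 - -36 = 20 + 36 = 56$)
$\left(F{\left(444 \right)} + y{\left(188 \right)}\right) \left(7494 + 464822\right) = \left(77 + 56\right) \left(7494 + 464822\right) = 133 \cdot 472316 = 62818028$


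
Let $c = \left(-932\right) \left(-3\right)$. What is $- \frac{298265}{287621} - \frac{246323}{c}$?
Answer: $- \frac{71681616523}{804188316} \approx -89.135$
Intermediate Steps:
$c = 2796$
$- \frac{298265}{287621} - \frac{246323}{c} = - \frac{298265}{287621} - \frac{246323}{2796} = - \frac{71681616523}{804188316}$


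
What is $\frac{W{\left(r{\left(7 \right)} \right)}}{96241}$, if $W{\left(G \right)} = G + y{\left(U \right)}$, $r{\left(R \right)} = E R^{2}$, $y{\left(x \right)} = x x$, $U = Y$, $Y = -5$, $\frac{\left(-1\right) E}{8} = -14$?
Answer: $\frac{5513}{96241} \approx 0.057283$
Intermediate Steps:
$E = 112$ ($E = \left(-8\right) \left(-14\right) = 112$)
$U = -5$
$y{\left(x \right)} = x^{2}$
$r{\left(R \right)} = 112 R^{2}$
$W{\left(G \right)} = 25 + G$ ($W{\left(G \right)} = G + \left(-5\right)^{2} = G + 25 = 25 + G$)
$\frac{W{\left(r{\left(7 \right)} \right)}}{96241} = \frac{25 + 112 \cdot 7^{2}}{96241} = \left(25 + 112 \cdot 49\right) \frac{1}{96241} = \left(25 + 5488\right) \frac{1}{96241} = 5513 \cdot \frac{1}{96241} = \frac{5513}{96241}$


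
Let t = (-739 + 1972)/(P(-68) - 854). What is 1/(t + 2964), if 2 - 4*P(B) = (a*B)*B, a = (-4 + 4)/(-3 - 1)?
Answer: 569/1685694 ≈ 0.00033755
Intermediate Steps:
a = 0 (a = 0/(-4) = 0*(-¼) = 0)
P(B) = ½ (P(B) = ½ - 0*B*B/4 = ½ - 0*B = ½ - ¼*0 = ½ + 0 = ½)
t = -822/569 (t = (-739 + 1972)/(½ - 854) = 1233/(-1707/2) = 1233*(-2/1707) = -822/569 ≈ -1.4446)
1/(t + 2964) = 1/(-822/569 + 2964) = 1/(1685694/569) = 569/1685694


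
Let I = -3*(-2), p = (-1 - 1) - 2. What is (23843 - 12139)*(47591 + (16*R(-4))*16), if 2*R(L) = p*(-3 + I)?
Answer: 539027720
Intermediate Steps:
p = -4 (p = -2 - 2 = -4)
I = 6
R(L) = -6 (R(L) = (-4*(-3 + 6))/2 = (-4*3)/2 = (½)*(-12) = -6)
(23843 - 12139)*(47591 + (16*R(-4))*16) = (23843 - 12139)*(47591 + (16*(-6))*16) = 11704*(47591 - 96*16) = 11704*(47591 - 1536) = 11704*46055 = 539027720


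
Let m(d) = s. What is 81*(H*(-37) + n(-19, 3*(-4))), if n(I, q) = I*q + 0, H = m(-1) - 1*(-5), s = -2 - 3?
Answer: 18468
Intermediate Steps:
s = -5
m(d) = -5
H = 0 (H = -5 - 1*(-5) = -5 + 5 = 0)
n(I, q) = I*q
81*(H*(-37) + n(-19, 3*(-4))) = 81*(0*(-37) - 57*(-4)) = 81*(0 - 19*(-12)) = 81*(0 + 228) = 81*228 = 18468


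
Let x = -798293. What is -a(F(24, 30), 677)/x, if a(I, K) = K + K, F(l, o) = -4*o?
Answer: 1354/798293 ≈ 0.0016961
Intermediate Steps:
a(I, K) = 2*K
-a(F(24, 30), 677)/x = -2*677/(-798293) = -1354*(-1)/798293 = -1*(-1354/798293) = 1354/798293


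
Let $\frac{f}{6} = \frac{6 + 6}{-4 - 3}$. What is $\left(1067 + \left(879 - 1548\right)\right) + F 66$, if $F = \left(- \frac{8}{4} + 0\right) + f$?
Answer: $- \frac{2890}{7} \approx -412.86$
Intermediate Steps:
$f = - \frac{72}{7}$ ($f = 6 \frac{6 + 6}{-4 - 3} = 6 \frac{12}{-7} = 6 \cdot 12 \left(- \frac{1}{7}\right) = 6 \left(- \frac{12}{7}\right) = - \frac{72}{7} \approx -10.286$)
$F = - \frac{86}{7}$ ($F = \left(- \frac{8}{4} + 0\right) - \frac{72}{7} = \left(\left(-8\right) \frac{1}{4} + 0\right) - \frac{72}{7} = \left(-2 + 0\right) - \frac{72}{7} = -2 - \frac{72}{7} = - \frac{86}{7} \approx -12.286$)
$\left(1067 + \left(879 - 1548\right)\right) + F 66 = \left(1067 + \left(879 - 1548\right)\right) - \frac{5676}{7} = \left(1067 - 669\right) - \frac{5676}{7} = 398 - \frac{5676}{7} = - \frac{2890}{7}$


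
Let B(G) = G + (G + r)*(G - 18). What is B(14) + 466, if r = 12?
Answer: 376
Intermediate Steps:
B(G) = G + (-18 + G)*(12 + G) (B(G) = G + (G + 12)*(G - 18) = G + (12 + G)*(-18 + G) = G + (-18 + G)*(12 + G))
B(14) + 466 = (-216 + 14**2 - 5*14) + 466 = (-216 + 196 - 70) + 466 = -90 + 466 = 376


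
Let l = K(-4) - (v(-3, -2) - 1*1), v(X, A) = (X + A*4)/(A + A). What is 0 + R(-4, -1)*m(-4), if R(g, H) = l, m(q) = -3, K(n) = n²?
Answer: -171/4 ≈ -42.750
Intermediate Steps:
v(X, A) = (X + 4*A)/(2*A) (v(X, A) = (X + 4*A)/((2*A)) = (X + 4*A)*(1/(2*A)) = (X + 4*A)/(2*A))
l = 57/4 (l = (-4)² - ((2 + (½)*(-3)/(-2)) - 1*1) = 16 - ((2 + (½)*(-3)*(-½)) - 1) = 16 - ((2 + ¾) - 1) = 16 - (11/4 - 1) = 16 - 1*7/4 = 16 - 7/4 = 57/4 ≈ 14.250)
R(g, H) = 57/4
0 + R(-4, -1)*m(-4) = 0 + (57/4)*(-3) = 0 - 171/4 = -171/4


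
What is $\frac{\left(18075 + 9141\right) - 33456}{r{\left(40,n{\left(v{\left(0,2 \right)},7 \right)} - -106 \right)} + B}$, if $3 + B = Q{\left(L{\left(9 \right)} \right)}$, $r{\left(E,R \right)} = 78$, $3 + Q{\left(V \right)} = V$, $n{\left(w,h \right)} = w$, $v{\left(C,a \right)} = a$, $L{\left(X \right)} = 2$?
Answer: $- \frac{3120}{37} \approx -84.324$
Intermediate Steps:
$Q{\left(V \right)} = -3 + V$
$B = -4$ ($B = -3 + \left(-3 + 2\right) = -3 - 1 = -4$)
$\frac{\left(18075 + 9141\right) - 33456}{r{\left(40,n{\left(v{\left(0,2 \right)},7 \right)} - -106 \right)} + B} = \frac{\left(18075 + 9141\right) - 33456}{78 - 4} = \frac{27216 - 33456}{74} = \left(-6240\right) \frac{1}{74} = - \frac{3120}{37}$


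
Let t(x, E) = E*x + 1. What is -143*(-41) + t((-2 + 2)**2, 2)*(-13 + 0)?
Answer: 5850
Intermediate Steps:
t(x, E) = 1 + E*x
-143*(-41) + t((-2 + 2)**2, 2)*(-13 + 0) = -143*(-41) + (1 + 2*(-2 + 2)**2)*(-13 + 0) = 5863 + (1 + 2*0**2)*(-13) = 5863 + (1 + 2*0)*(-13) = 5863 + (1 + 0)*(-13) = 5863 + 1*(-13) = 5863 - 13 = 5850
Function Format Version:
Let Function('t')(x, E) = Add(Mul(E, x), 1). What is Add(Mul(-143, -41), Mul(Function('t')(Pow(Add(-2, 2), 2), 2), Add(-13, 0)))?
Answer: 5850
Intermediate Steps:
Function('t')(x, E) = Add(1, Mul(E, x))
Add(Mul(-143, -41), Mul(Function('t')(Pow(Add(-2, 2), 2), 2), Add(-13, 0))) = Add(Mul(-143, -41), Mul(Add(1, Mul(2, Pow(Add(-2, 2), 2))), Add(-13, 0))) = Add(5863, Mul(Add(1, Mul(2, Pow(0, 2))), -13)) = Add(5863, Mul(Add(1, Mul(2, 0)), -13)) = Add(5863, Mul(Add(1, 0), -13)) = Add(5863, Mul(1, -13)) = Add(5863, -13) = 5850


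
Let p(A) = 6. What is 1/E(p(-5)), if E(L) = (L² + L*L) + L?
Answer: 1/78 ≈ 0.012821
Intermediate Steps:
E(L) = L + 2*L² (E(L) = (L² + L²) + L = 2*L² + L = L + 2*L²)
1/E(p(-5)) = 1/(6*(1 + 2*6)) = 1/(6*(1 + 12)) = 1/(6*13) = 1/78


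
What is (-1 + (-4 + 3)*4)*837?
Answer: -4185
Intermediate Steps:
(-1 + (-4 + 3)*4)*837 = (-1 - 1*4)*837 = (-1 - 4)*837 = -5*837 = -4185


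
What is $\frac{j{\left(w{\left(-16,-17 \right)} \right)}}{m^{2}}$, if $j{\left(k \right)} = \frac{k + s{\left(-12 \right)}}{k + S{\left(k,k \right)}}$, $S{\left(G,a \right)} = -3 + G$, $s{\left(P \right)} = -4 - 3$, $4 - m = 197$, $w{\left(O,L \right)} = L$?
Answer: $\frac{24}{1378213} \approx 1.7414 \cdot 10^{-5}$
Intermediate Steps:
$m = -193$ ($m = 4 - 197 = -193$)
$s{\left(P \right)} = -7$
$j{\left(k \right)} = \frac{-7 + k}{-3 + 2 k}$ ($j{\left(k \right)} = \frac{k - 7}{k + \left(-3 + k\right)} = \frac{-7 + k}{-3 + 2 k}$)
$\frac{j{\left(w{\left(-16,-17 \right)} \right)}}{m^{2}} = \frac{\frac{1}{-3 + 2 \left(-17\right)} \left(-7 - 17\right)}{\left(-193\right)^{2}} = \frac{\frac{1}{-3 - 34} \left(-24\right)}{37249} = \frac{1}{-37} \left(-24\right) \frac{1}{37249} = \left(- \frac{1}{37}\right) \left(-24\right) \frac{1}{37249} = \frac{24}{37} \cdot \frac{1}{37249} = \frac{24}{1378213}$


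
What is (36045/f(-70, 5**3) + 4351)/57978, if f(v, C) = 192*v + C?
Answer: 5789752/77197707 ≈ 0.074999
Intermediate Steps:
f(v, C) = C + 192*v
(36045/f(-70, 5**3) + 4351)/57978 = (36045/(5**3 + 192*(-70)) + 4351)/57978 = (36045/(125 - 13440) + 4351)*(1/57978) = (36045/(-13315) + 4351)*(1/57978) = (36045*(-1/13315) + 4351)*(1/57978) = (-7209/2663 + 4351)*(1/57978) = (11579504/2663)*(1/57978) = 5789752/77197707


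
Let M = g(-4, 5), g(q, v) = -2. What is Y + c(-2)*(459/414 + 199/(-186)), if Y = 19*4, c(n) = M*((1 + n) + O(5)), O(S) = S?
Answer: 161900/2139 ≈ 75.690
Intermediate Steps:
M = -2
c(n) = -12 - 2*n (c(n) = -2*((1 + n) + 5) = -2*(6 + n) = -12 - 2*n)
Y = 76
Y + c(-2)*(459/414 + 199/(-186)) = 76 + (-12 - 2*(-2))*(459/414 + 199/(-186)) = 76 + (-12 + 4)*(459*(1/414) + 199*(-1/186)) = 76 - 8*(51/46 - 199/186) = 76 - 8*83/2139 = 76 - 664/2139 = 161900/2139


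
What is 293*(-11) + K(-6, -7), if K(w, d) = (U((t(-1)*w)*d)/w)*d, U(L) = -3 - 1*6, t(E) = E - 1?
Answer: -6467/2 ≈ -3233.5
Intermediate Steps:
t(E) = -1 + E
U(L) = -9 (U(L) = -3 - 6 = -9)
K(w, d) = -9*d/w (K(w, d) = (-9/w)*d = -9*d/w)
293*(-11) + K(-6, -7) = 293*(-11) - 9*(-7)/(-6) = -3223 - 9*(-7)*(-⅙) = -3223 - 21/2 = -6467/2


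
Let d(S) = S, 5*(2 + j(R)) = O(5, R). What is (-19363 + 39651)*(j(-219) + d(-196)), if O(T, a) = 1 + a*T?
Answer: -42280192/5 ≈ -8.4560e+6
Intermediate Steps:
O(T, a) = 1 + T*a
j(R) = -9/5 + R (j(R) = -2 + (1 + 5*R)/5 = -2 + (1/5 + R) = -9/5 + R)
(-19363 + 39651)*(j(-219) + d(-196)) = (-19363 + 39651)*((-9/5 - 219) - 196) = 20288*(-1104/5 - 196) = 20288*(-2084/5) = -42280192/5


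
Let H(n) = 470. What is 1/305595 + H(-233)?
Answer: 143629651/305595 ≈ 470.00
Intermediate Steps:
1/305595 + H(-233) = 1/305595 + 470 = 143629651/305595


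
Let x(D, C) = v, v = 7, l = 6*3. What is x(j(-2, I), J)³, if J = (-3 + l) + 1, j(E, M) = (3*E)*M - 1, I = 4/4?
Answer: 343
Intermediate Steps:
l = 18
I = 1 (I = 4*(¼) = 1)
j(E, M) = -1 + 3*E*M (j(E, M) = 3*E*M - 1 = -1 + 3*E*M)
J = 16 (J = (-3 + 18) + 1 = 15 + 1 = 16)
x(D, C) = 7
x(j(-2, I), J)³ = 7³ = 343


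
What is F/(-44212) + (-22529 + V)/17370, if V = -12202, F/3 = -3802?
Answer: -18575066/10666145 ≈ -1.7415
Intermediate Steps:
F = -11406 (F = 3*(-3802) = -11406)
F/(-44212) + (-22529 + V)/17370 = -11406/(-44212) + (-22529 - 12202)/17370 = -11406*(-1/44212) - 34731*1/17370 = 5703/22106 - 3859/1930 = -18575066/10666145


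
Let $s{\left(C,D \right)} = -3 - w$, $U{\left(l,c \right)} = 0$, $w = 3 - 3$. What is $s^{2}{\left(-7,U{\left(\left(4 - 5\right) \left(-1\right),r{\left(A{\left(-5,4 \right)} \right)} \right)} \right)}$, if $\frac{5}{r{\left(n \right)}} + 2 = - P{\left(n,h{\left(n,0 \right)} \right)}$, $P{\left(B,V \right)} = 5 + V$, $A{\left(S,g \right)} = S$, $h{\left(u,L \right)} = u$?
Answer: $9$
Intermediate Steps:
$w = 0$
$r{\left(n \right)} = \frac{5}{-7 - n}$ ($r{\left(n \right)} = \frac{5}{-2 - \left(5 + n\right)} = \frac{5}{-7 - n}$)
$s{\left(C,D \right)} = -3$ ($s{\left(C,D \right)} = -3 - 0 = -3 + 0 = -3$)
$s^{2}{\left(-7,U{\left(\left(4 - 5\right) \left(-1\right),r{\left(A{\left(-5,4 \right)} \right)} \right)} \right)} = \left(-3\right)^{2} = 9$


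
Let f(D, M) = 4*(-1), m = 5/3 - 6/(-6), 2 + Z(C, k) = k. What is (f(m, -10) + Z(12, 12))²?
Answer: 36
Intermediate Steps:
Z(C, k) = -2 + k
m = 8/3 (m = 5*(⅓) - 6*(-⅙) = 5/3 + 1 = 8/3 ≈ 2.6667)
f(D, M) = -4
(f(m, -10) + Z(12, 12))² = (-4 + (-2 + 12))² = (-4 + 10)² = 6² = 36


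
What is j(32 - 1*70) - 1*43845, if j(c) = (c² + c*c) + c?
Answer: -40995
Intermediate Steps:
j(c) = c + 2*c² (j(c) = (c² + c²) + c = 2*c² + c = c + 2*c²)
j(32 - 1*70) - 1*43845 = (32 - 1*70)*(1 + 2*(32 - 1*70)) - 1*43845 = (32 - 70)*(1 + 2*(32 - 70)) - 43845 = -38*(1 + 2*(-38)) - 43845 = -38*(1 - 76) - 43845 = -38*(-75) - 43845 = 2850 - 43845 = -40995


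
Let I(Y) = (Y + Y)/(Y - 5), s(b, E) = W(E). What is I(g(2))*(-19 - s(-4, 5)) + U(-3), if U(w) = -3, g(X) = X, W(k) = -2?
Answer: 59/3 ≈ 19.667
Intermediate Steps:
s(b, E) = -2
I(Y) = 2*Y/(-5 + Y) (I(Y) = (2*Y)/(-5 + Y) = 2*Y/(-5 + Y))
I(g(2))*(-19 - s(-4, 5)) + U(-3) = (2*2/(-5 + 2))*(-19 - 1*(-2)) - 3 = (2*2/(-3))*(-19 + 2) - 3 = (2*2*(-1/3))*(-17) - 3 = -4/3*(-17) - 3 = 68/3 - 3 = 59/3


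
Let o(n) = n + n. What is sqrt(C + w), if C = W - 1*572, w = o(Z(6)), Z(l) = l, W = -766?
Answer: I*sqrt(1326) ≈ 36.414*I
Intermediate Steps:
o(n) = 2*n
w = 12 (w = 2*6 = 12)
C = -1338 (C = -766 - 1*572 = -766 - 572 = -1338)
sqrt(C + w) = sqrt(-1338 + 12) = sqrt(-1326) = I*sqrt(1326)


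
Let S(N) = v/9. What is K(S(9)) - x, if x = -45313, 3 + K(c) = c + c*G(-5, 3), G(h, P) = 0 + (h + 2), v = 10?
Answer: 407770/9 ≈ 45308.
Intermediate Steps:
G(h, P) = 2 + h (G(h, P) = 0 + (2 + h) = 2 + h)
S(N) = 10/9
K(c) = -3 - 2*c (K(c) = -3 + (c + c*(2 - 5)) = -3 + (c + c*(-3)) = -3 + (c - 3*c) = -3 - 2*c)
K(S(9)) - x = (-3 - 2*10/9) - 1*(-45313) = (-3 - 20/9) + 45313 = -47/9 + 45313 = 407770/9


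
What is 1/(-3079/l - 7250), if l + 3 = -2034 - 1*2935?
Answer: -4972/36043921 ≈ -0.00013794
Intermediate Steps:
l = -4972 (l = -3 + (-2034 - 1*2935) = -3 + (-2034 - 2935) = -3 - 4969 = -4972)
1/(-3079/l - 7250) = 1/(-3079/(-4972) - 7250) = 1/(-3079*(-1)/4972 - 7250) = 1/(-1*(-3079/4972) - 7250) = 1/(3079/4972 - 7250) = 1/(-36043921/4972) = -4972/36043921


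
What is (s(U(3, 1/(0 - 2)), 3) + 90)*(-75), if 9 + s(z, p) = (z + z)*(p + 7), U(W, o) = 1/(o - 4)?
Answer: -17225/3 ≈ -5741.7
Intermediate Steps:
U(W, o) = 1/(-4 + o)
s(z, p) = -9 + 2*z*(7 + p) (s(z, p) = -9 + (z + z)*(p + 7) = -9 + (2*z)*(7 + p) = -9 + 2*z*(7 + p))
(s(U(3, 1/(0 - 2)), 3) + 90)*(-75) = ((-9 + 14/(-4 + 1/(0 - 2)) + 2*3/(-4 + 1/(0 - 2))) + 90)*(-75) = ((-9 + 14/(-4 + 1/(-2)) + 2*3/(-4 + 1/(-2))) + 90)*(-75) = ((-9 + 14/(-4 - ½) + 2*3/(-4 - ½)) + 90)*(-75) = ((-9 + 14/(-9/2) + 2*3/(-9/2)) + 90)*(-75) = ((-9 + 14*(-2/9) + 2*3*(-2/9)) + 90)*(-75) = ((-9 - 28/9 - 4/3) + 90)*(-75) = (-121/9 + 90)*(-75) = (689/9)*(-75) = -17225/3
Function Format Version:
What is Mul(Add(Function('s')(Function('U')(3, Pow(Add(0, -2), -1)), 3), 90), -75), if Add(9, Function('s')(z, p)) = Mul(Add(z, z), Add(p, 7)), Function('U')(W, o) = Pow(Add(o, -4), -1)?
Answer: Rational(-17225, 3) ≈ -5741.7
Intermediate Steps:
Function('U')(W, o) = Pow(Add(-4, o), -1)
Function('s')(z, p) = Add(-9, Mul(2, z, Add(7, p))) (Function('s')(z, p) = Add(-9, Mul(Add(z, z), Add(p, 7))) = Add(-9, Mul(Mul(2, z), Add(7, p))) = Add(-9, Mul(2, z, Add(7, p))))
Mul(Add(Function('s')(Function('U')(3, Pow(Add(0, -2), -1)), 3), 90), -75) = Mul(Add(Add(-9, Mul(14, Pow(Add(-4, Pow(Add(0, -2), -1)), -1)), Mul(2, 3, Pow(Add(-4, Pow(Add(0, -2), -1)), -1))), 90), -75) = Mul(Add(Add(-9, Mul(14, Pow(Add(-4, Pow(-2, -1)), -1)), Mul(2, 3, Pow(Add(-4, Pow(-2, -1)), -1))), 90), -75) = Mul(Add(Add(-9, Mul(14, Pow(Add(-4, Rational(-1, 2)), -1)), Mul(2, 3, Pow(Add(-4, Rational(-1, 2)), -1))), 90), -75) = Mul(Add(Add(-9, Mul(14, Pow(Rational(-9, 2), -1)), Mul(2, 3, Pow(Rational(-9, 2), -1))), 90), -75) = Mul(Add(Add(-9, Mul(14, Rational(-2, 9)), Mul(2, 3, Rational(-2, 9))), 90), -75) = Mul(Add(Add(-9, Rational(-28, 9), Rational(-4, 3)), 90), -75) = Mul(Add(Rational(-121, 9), 90), -75) = Mul(Rational(689, 9), -75) = Rational(-17225, 3)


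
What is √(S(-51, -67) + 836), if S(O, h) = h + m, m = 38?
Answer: √807 ≈ 28.408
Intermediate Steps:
S(O, h) = 38 + h (S(O, h) = h + 38 = 38 + h)
√(S(-51, -67) + 836) = √((38 - 67) + 836) = √(-29 + 836) = √807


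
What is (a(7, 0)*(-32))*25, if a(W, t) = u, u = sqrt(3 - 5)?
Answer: -800*I*sqrt(2) ≈ -1131.4*I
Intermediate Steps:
u = I*sqrt(2) (u = sqrt(-2) = I*sqrt(2) ≈ 1.4142*I)
a(W, t) = I*sqrt(2)
(a(7, 0)*(-32))*25 = ((I*sqrt(2))*(-32))*25 = -32*I*sqrt(2)*25 = -800*I*sqrt(2)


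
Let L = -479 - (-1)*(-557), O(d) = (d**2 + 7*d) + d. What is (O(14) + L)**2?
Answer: 529984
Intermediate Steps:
O(d) = d**2 + 8*d
L = -1036 (L = -479 - 1*557 = -479 - 557 = -1036)
(O(14) + L)**2 = (14*(8 + 14) - 1036)**2 = (14*22 - 1036)**2 = (308 - 1036)**2 = (-728)**2 = 529984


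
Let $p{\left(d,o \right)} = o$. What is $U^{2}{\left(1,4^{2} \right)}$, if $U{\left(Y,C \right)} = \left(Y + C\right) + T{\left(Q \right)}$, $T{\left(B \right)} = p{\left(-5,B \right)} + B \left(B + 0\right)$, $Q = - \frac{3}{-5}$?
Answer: $\frac{201601}{625} \approx 322.56$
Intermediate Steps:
$Q = \frac{3}{5}$ ($Q = - \frac{3 \left(-1\right)}{5} = \left(-1\right) \left(- \frac{3}{5}\right) = \frac{3}{5} \approx 0.6$)
$T{\left(B \right)} = B + B^{2}$ ($T{\left(B \right)} = B + B \left(B + 0\right) = B + B B = B + B^{2}$)
$U{\left(Y,C \right)} = \frac{24}{25} + C + Y$ ($U{\left(Y,C \right)} = \left(Y + C\right) + \frac{3 \left(1 + \frac{3}{5}\right)}{5} = \left(C + Y\right) + \frac{3}{5} \cdot \frac{8}{5} = \left(C + Y\right) + \frac{24}{25} = \frac{24}{25} + C + Y$)
$U^{2}{\left(1,4^{2} \right)} = \left(\frac{24}{25} + 4^{2} + 1\right)^{2} = \left(\frac{24}{25} + 16 + 1\right)^{2} = \left(\frac{449}{25}\right)^{2} = \frac{201601}{625}$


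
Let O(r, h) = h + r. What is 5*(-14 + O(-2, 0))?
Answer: -80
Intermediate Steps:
5*(-14 + O(-2, 0)) = 5*(-14 + (0 - 2)) = 5*(-14 - 2) = 5*(-16) = -80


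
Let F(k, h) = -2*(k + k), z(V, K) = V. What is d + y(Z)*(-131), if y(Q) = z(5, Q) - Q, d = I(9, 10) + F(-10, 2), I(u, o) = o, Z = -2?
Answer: -867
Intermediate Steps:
F(k, h) = -4*k
d = 50 (d = 10 - 4*(-10) = 10 + 40 = 50)
y(Q) = 5 - Q
d + y(Z)*(-131) = 50 + (5 - 1*(-2))*(-131) = 50 + (5 + 2)*(-131) = 50 + 7*(-131) = 50 - 917 = -867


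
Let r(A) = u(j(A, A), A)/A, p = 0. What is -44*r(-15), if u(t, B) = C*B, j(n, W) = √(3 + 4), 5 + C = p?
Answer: 220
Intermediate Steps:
C = -5 (C = -5 + 0 = -5)
j(n, W) = √7
u(t, B) = -5*B
r(A) = -5 (r(A) = (-5*A)/A = -5)
-44*r(-15) = -44*(-5) = 220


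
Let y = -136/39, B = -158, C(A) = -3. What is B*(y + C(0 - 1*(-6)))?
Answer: 39974/39 ≈ 1025.0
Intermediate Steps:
y = -136/39 (y = -136*1/39 = -136/39 ≈ -3.4872)
B*(y + C(0 - 1*(-6))) = -158*(-136/39 - 3) = -158*(-253/39) = 39974/39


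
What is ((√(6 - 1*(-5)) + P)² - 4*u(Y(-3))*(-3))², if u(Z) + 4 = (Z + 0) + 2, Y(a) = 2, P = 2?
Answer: (2 + √11)⁴ ≈ 799.00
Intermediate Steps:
u(Z) = -2 + Z (u(Z) = -4 + ((Z + 0) + 2) = -4 + (Z + 2) = -4 + (2 + Z) = -2 + Z)
((√(6 - 1*(-5)) + P)² - 4*u(Y(-3))*(-3))² = ((√(6 - 1*(-5)) + 2)² - 4*(-2 + 2)*(-3))² = ((√(6 + 5) + 2)² - 4*0*(-3))² = ((√11 + 2)² + 0*(-3))² = ((2 + √11)² + 0)² = ((2 + √11)²)² = (2 + √11)⁴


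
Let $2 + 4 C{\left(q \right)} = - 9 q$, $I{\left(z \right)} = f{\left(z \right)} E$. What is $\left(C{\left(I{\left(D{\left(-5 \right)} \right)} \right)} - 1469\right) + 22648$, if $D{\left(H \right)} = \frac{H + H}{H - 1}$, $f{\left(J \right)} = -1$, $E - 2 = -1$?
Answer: $\frac{84723}{4} \approx 21181.0$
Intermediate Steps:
$E = 1$ ($E = 2 - 1 = 1$)
$D{\left(H \right)} = \frac{2 H}{-1 + H}$
$I{\left(z \right)} = -1$ ($I{\left(z \right)} = \left(-1\right) 1 = -1$)
$C{\left(q \right)} = - \frac{1}{2} - \frac{9 q}{4}$ ($C{\left(q \right)} = - \frac{1}{2} + \frac{\left(-9\right) q}{4} = - \frac{1}{2} - \frac{9 q}{4}$)
$\left(C{\left(I{\left(D{\left(-5 \right)} \right)} \right)} - 1469\right) + 22648 = \left(\left(- \frac{1}{2} - - \frac{9}{4}\right) - 1469\right) + 22648 = \left(\left(- \frac{1}{2} + \frac{9}{4}\right) - 1469\right) + 22648 = \left(\frac{7}{4} - 1469\right) + 22648 = - \frac{5869}{4} + 22648 = \frac{84723}{4}$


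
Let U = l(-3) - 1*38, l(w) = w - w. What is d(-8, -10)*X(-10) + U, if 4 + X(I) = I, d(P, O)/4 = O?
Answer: 522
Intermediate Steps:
l(w) = 0
d(P, O) = 4*O
X(I) = -4 + I
U = -38 (U = 0 - 1*38 = 0 - 38 = -38)
d(-8, -10)*X(-10) + U = (4*(-10))*(-4 - 10) - 38 = -40*(-14) - 38 = 560 - 38 = 522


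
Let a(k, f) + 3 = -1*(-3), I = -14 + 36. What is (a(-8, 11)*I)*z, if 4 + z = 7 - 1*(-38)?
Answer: 0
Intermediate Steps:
I = 22
a(k, f) = 0 (a(k, f) = -3 - 1*(-3) = -3 + 3 = 0)
z = 41 (z = -4 + (7 - 1*(-38)) = -4 + (7 + 38) = -4 + 45 = 41)
(a(-8, 11)*I)*z = (0*22)*41 = 0*41 = 0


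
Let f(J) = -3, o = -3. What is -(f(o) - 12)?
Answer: 15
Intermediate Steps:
-(f(o) - 12) = -(-3 - 12) = -1*(-15) = 15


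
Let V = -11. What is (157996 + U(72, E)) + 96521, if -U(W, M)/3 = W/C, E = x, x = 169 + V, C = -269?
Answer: 68465289/269 ≈ 2.5452e+5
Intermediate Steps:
x = 158 (x = 169 - 11 = 158)
E = 158
U(W, M) = 3*W/269 (U(W, M) = -3*W/(-269) = -3*W*(-1)/269 = -(-3)*W/269 = 3*W/269)
(157996 + U(72, E)) + 96521 = (157996 + (3/269)*72) + 96521 = (157996 + 216/269) + 96521 = 42501140/269 + 96521 = 68465289/269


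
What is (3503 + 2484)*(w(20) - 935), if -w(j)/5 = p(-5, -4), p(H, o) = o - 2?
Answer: -5418235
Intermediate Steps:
p(H, o) = -2 + o
w(j) = 30 (w(j) = -5*(-2 - 4) = -5*(-6) = 30)
(3503 + 2484)*(w(20) - 935) = (3503 + 2484)*(30 - 935) = 5987*(-905) = -5418235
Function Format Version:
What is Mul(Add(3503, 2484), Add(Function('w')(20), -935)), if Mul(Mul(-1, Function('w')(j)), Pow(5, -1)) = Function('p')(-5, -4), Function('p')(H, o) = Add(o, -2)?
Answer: -5418235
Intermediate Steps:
Function('p')(H, o) = Add(-2, o)
Function('w')(j) = 30 (Function('w')(j) = Mul(-5, Add(-2, -4)) = Mul(-5, -6) = 30)
Mul(Add(3503, 2484), Add(Function('w')(20), -935)) = Mul(Add(3503, 2484), Add(30, -935)) = Mul(5987, -905) = -5418235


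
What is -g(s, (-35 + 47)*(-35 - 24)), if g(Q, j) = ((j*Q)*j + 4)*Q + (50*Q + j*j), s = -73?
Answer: -2671733178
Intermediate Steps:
g(Q, j) = j**2 + 50*Q + Q*(4 + Q*j**2) (g(Q, j) = ((Q*j)*j + 4)*Q + (50*Q + j**2) = (Q*j**2 + 4)*Q + (j**2 + 50*Q) = (4 + Q*j**2)*Q + (j**2 + 50*Q) = Q*(4 + Q*j**2) + (j**2 + 50*Q) = j**2 + 50*Q + Q*(4 + Q*j**2))
-g(s, (-35 + 47)*(-35 - 24)) = -(((-35 + 47)*(-35 - 24))**2 + 54*(-73) + (-73)**2*((-35 + 47)*(-35 - 24))**2) = -((12*(-59))**2 - 3942 + 5329*(12*(-59))**2) = -((-708)**2 - 3942 + 5329*(-708)**2) = -(501264 - 3942 + 5329*501264) = -(501264 - 3942 + 2671235856) = -1*2671733178 = -2671733178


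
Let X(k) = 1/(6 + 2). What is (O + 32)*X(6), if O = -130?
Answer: -49/4 ≈ -12.250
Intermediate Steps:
X(k) = ⅛ (X(k) = 1/8 = ⅛)
(O + 32)*X(6) = (-130 + 32)*(⅛) = -98*⅛ = -49/4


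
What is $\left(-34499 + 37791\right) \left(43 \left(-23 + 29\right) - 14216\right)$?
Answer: $-45949736$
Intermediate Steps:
$\left(-34499 + 37791\right) \left(43 \left(-23 + 29\right) - 14216\right) = 3292 \left(43 \cdot 6 - 14216\right) = 3292 \left(258 - 14216\right) = 3292 \left(-13958\right) = -45949736$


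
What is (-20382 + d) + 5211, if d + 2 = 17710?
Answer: 2537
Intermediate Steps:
d = 17708 (d = -2 + 17710 = 17708)
(-20382 + d) + 5211 = (-20382 + 17708) + 5211 = -2674 + 5211 = 2537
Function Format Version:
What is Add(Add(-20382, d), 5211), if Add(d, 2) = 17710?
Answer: 2537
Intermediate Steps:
d = 17708 (d = Add(-2, 17710) = 17708)
Add(Add(-20382, d), 5211) = Add(Add(-20382, 17708), 5211) = Add(-2674, 5211) = 2537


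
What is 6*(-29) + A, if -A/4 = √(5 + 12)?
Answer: -174 - 4*√17 ≈ -190.49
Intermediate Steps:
A = -4*√17 (A = -4*√(5 + 12) = -4*√17 ≈ -16.492)
6*(-29) + A = 6*(-29) - 4*√17 = -174 - 4*√17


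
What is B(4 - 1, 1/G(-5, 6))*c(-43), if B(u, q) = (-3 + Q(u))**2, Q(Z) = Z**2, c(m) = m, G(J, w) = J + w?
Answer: -1548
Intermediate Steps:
B(u, q) = (-3 + u**2)**2
B(4 - 1, 1/G(-5, 6))*c(-43) = (-3 + (4 - 1)**2)**2*(-43) = (-3 + 3**2)**2*(-43) = (-3 + 9)**2*(-43) = 6**2*(-43) = 36*(-43) = -1548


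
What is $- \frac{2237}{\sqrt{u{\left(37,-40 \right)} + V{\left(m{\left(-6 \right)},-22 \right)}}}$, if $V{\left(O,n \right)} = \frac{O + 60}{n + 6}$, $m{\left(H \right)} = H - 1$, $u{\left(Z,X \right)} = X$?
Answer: $\frac{8948 i \sqrt{77}}{231} \approx 339.91 i$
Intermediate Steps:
$m{\left(H \right)} = -1 + H$ ($m{\left(H \right)} = H - 1 = -1 + H$)
$V{\left(O,n \right)} = \frac{60 + O}{6 + n}$
$- \frac{2237}{\sqrt{u{\left(37,-40 \right)} + V{\left(m{\left(-6 \right)},-22 \right)}}} = - \frac{2237}{\sqrt{-40 + \frac{60 - 7}{6 - 22}}} = - \frac{2237}{\sqrt{-40 + \frac{60 - 7}{-16}}} = - \frac{2237}{\sqrt{-40 - \frac{53}{16}}} = - \frac{2237}{\sqrt{- \frac{693}{16}}} = - \frac{2237}{\frac{3}{4} i \sqrt{77}} = - 2237 \left(- \frac{4 i \sqrt{77}}{231}\right) = \frac{8948 i \sqrt{77}}{231}$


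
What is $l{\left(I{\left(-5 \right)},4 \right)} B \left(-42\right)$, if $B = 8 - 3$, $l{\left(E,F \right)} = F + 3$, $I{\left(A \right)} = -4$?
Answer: $-1470$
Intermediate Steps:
$l{\left(E,F \right)} = 3 + F$
$B = 5$ ($B = 8 - 3 = 5$)
$l{\left(I{\left(-5 \right)},4 \right)} B \left(-42\right) = \left(3 + 4\right) 5 \left(-42\right) = 7 \cdot 5 \left(-42\right) = 35 \left(-42\right) = -1470$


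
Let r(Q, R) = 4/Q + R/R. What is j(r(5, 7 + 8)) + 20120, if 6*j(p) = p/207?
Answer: 13882801/690 ≈ 20120.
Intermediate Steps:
r(Q, R) = 1 + 4/Q (r(Q, R) = 4/Q + 1 = 1 + 4/Q)
j(p) = p/1242 (j(p) = (p/207)/6 = p/1242)
j(r(5, 7 + 8)) + 20120 = ((4 + 5)/5)/1242 + 20120 = ((1/5)*9)/1242 + 20120 = (1/1242)*(9/5) + 20120 = 1/690 + 20120 = 13882801/690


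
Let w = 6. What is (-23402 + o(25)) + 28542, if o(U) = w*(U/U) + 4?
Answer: 5150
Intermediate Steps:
o(U) = 10 (o(U) = 6*(U/U) + 4 = 6*1 + 4 = 6 + 4 = 10)
(-23402 + o(25)) + 28542 = (-23402 + 10) + 28542 = -23392 + 28542 = 5150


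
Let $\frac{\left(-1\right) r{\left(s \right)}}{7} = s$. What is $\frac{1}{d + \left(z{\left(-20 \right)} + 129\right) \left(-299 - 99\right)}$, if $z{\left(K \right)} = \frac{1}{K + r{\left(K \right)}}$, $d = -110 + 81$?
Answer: $- \frac{60}{3082459} \approx -1.9465 \cdot 10^{-5}$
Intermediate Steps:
$r{\left(s \right)} = - 7 s$
$d = -29$
$z{\left(K \right)} = - \frac{1}{6 K}$ ($z{\left(K \right)} = \frac{1}{K - 7 K} = \frac{1}{\left(-6\right) K} = - \frac{1}{6 K}$)
$\frac{1}{d + \left(z{\left(-20 \right)} + 129\right) \left(-299 - 99\right)} = \frac{1}{-29 + \left(- \frac{1}{6 \left(-20\right)} + 129\right) \left(-299 - 99\right)} = \frac{1}{-29 + \left(\left(- \frac{1}{6}\right) \left(- \frac{1}{20}\right) + 129\right) \left(-398\right)} = \frac{1}{-29 + \left(\frac{1}{120} + 129\right) \left(-398\right)} = \frac{1}{-29 + \frac{15481}{120} \left(-398\right)} = \frac{1}{-29 - \frac{3080719}{60}} = \frac{1}{- \frac{3082459}{60}} = - \frac{60}{3082459}$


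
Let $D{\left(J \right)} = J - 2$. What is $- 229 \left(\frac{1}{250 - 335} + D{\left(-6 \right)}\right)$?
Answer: $\frac{155949}{85} \approx 1834.7$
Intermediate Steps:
$D{\left(J \right)} = -2 + J$
$- 229 \left(\frac{1}{250 - 335} + D{\left(-6 \right)}\right) = - 229 \left(\frac{1}{250 - 335} - 8\right) = - 229 \left(\frac{1}{-85} - 8\right) = - 229 \left(- \frac{1}{85} - 8\right) = \left(-229\right) \left(- \frac{681}{85}\right) = \frac{155949}{85}$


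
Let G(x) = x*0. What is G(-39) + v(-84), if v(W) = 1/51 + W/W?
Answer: 52/51 ≈ 1.0196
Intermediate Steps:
G(x) = 0
v(W) = 52/51 (v(W) = 1*(1/51) + 1 = 1/51 + 1 = 52/51)
G(-39) + v(-84) = 0 + 52/51 = 52/51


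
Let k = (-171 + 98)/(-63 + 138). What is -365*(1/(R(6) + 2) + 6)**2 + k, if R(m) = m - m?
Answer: -4626667/300 ≈ -15422.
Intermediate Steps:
R(m) = 0
k = -73/75 ≈ -0.97333
-365*(1/(R(6) + 2) + 6)**2 + k = -365*(1/(0 + 2) + 6)**2 - 73/75 = -365*(1/2 + 6)**2 - 73/75 = -365*(13/2)**2 - 73/75 = -365*169/4 - 73/75 = -61685/4 - 73/75 = -4626667/300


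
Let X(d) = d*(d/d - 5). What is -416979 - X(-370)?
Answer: -418459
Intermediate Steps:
X(d) = -4*d (X(d) = d*(1 - 5) = d*(-4) = -4*d)
-416979 - X(-370) = -416979 - (-4)*(-370) = -416979 - 1*1480 = -416979 - 1480 = -418459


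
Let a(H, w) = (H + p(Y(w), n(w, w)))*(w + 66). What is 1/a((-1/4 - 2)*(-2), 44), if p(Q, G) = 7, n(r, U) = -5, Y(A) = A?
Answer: 1/1265 ≈ 0.00079051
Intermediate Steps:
a(H, w) = (7 + H)*(66 + w) (a(H, w) = (H + 7)*(w + 66) = (7 + H)*(66 + w))
1/a((-1/4 - 2)*(-2), 44) = 1/(462 + 7*44 + 66*((-1/4 - 2)*(-2)) + ((-1/4 - 2)*(-2))*44) = 1/(462 + 308 + 66*((-1*1/4 - 2)*(-2)) + ((-1*1/4 - 2)*(-2))*44) = 1/(462 + 308 + 66*((-1/4 - 2)*(-2)) + ((-1/4 - 2)*(-2))*44) = 1/(462 + 308 + 66*(-9/4*(-2)) - 9/4*(-2)*44) = 1/(462 + 308 + 66*(9/2) + (9/2)*44) = 1/(462 + 308 + 297 + 198) = 1/1265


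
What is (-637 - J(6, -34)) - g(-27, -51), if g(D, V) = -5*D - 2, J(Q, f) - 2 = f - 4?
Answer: -734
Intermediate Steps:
J(Q, f) = -2 + f (J(Q, f) = 2 + (f - 4) = 2 + (-4 + f) = -2 + f)
g(D, V) = -2 - 5*D
(-637 - J(6, -34)) - g(-27, -51) = (-637 - (-2 - 34)) - (-2 - 5*(-27)) = (-637 - 1*(-36)) - (-2 + 135) = (-637 + 36) - 1*133 = -601 - 133 = -734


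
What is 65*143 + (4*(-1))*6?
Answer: 9271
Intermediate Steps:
65*143 + (4*(-1))*6 = 9295 - 4*6 = 9295 - 24 = 9271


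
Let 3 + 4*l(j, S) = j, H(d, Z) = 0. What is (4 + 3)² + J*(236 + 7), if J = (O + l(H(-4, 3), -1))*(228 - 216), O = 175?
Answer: 508162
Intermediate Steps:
l(j, S) = -¾ + j/4
J = 2091 (J = (175 + (-¾ + (¼)*0))*(228 - 216) = (175 + (-¾ + 0))*12 = (175 - ¾)*12 = (697/4)*12 = 2091)
(4 + 3)² + J*(236 + 7) = (4 + 3)² + 2091*(236 + 7) = 7² + 2091*243 = 49 + 508113 = 508162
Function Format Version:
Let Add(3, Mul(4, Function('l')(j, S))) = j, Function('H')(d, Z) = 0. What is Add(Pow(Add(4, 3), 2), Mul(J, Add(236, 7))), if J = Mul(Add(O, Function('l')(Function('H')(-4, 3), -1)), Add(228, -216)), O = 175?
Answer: 508162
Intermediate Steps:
Function('l')(j, S) = Add(Rational(-3, 4), Mul(Rational(1, 4), j))
J = 2091 (J = Mul(Add(175, Add(Rational(-3, 4), Mul(Rational(1, 4), 0))), Add(228, -216)) = Mul(Add(175, Add(Rational(-3, 4), 0)), 12) = Mul(Add(175, Rational(-3, 4)), 12) = Mul(Rational(697, 4), 12) = 2091)
Add(Pow(Add(4, 3), 2), Mul(J, Add(236, 7))) = Add(Pow(Add(4, 3), 2), Mul(2091, Add(236, 7))) = Add(Pow(7, 2), Mul(2091, 243)) = Add(49, 508113) = 508162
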